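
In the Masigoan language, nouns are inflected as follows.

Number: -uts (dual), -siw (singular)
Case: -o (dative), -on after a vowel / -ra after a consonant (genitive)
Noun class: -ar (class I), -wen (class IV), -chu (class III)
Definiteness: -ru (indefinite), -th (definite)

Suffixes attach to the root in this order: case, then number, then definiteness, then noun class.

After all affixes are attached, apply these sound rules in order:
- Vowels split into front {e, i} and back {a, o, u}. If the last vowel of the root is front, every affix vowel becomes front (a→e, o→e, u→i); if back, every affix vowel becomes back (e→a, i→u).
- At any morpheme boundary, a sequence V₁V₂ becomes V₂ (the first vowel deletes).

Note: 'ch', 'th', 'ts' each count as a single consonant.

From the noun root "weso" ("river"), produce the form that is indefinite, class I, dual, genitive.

Attach case genitive -on (after vowel 'o') → wesoon.
Attach number dual -uts → wesoonuts.
Attach definiteness indefinite -ru → wesoonutsru.
Attach noun class class I -ar → wesoonutsruar.
Vowel harmony: no change.
Apply vowel deletion: wesoonutsruar → wesonutsrar.

wesonutsrar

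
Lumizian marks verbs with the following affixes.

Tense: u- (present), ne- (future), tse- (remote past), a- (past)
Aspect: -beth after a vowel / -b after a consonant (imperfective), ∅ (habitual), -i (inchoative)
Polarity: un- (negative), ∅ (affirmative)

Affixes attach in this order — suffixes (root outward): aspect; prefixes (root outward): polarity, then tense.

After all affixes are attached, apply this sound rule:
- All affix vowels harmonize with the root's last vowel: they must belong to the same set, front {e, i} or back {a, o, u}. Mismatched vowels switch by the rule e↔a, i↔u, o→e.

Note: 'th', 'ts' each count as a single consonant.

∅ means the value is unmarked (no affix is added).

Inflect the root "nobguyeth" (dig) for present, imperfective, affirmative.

inobguyethb

polarity = affirmative: zero marking, form stays nobguyeth.
Attach tense present u- → unobguyeth.
Attach aspect imperfective -b (after consonant 'th') → unobguyethb.
Apply vowel harmony: unobguyethb → inobguyethb.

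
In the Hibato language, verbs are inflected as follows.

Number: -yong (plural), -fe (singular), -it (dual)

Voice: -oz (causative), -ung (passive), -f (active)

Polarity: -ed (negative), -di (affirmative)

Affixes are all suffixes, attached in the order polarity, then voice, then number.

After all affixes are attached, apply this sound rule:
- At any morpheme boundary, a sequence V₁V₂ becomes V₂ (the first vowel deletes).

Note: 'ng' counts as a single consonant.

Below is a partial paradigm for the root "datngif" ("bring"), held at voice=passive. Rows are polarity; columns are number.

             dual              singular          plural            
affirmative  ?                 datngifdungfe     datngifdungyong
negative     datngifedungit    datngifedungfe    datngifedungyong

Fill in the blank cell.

datngifdungit

Attach polarity affirmative -di → datngifdi.
Attach voice passive -ung → datngifdiung.
Attach number dual -it → datngifdiungit.
Apply vowel deletion: datngifdiungit → datngifdungit.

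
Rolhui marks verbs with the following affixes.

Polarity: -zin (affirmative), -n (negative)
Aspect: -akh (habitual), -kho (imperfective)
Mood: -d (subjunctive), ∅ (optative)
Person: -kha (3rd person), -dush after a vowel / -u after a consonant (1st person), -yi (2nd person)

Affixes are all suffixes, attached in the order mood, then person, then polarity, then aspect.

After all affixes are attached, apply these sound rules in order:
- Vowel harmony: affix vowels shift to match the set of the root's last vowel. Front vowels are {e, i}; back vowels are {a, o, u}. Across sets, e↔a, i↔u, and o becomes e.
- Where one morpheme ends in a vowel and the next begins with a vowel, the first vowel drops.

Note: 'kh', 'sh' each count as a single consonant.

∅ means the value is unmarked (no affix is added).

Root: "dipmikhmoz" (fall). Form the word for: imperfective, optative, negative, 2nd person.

mood = optative: zero marking, form stays dipmikhmoz.
Attach person 2nd person -yi → dipmikhmozyi.
Attach polarity negative -n → dipmikhmozyin.
Attach aspect imperfective -kho → dipmikhmozyinkho.
Apply vowel harmony: dipmikhmozyinkho → dipmikhmozyunkho.
Vowel deletion: no change.

dipmikhmozyunkho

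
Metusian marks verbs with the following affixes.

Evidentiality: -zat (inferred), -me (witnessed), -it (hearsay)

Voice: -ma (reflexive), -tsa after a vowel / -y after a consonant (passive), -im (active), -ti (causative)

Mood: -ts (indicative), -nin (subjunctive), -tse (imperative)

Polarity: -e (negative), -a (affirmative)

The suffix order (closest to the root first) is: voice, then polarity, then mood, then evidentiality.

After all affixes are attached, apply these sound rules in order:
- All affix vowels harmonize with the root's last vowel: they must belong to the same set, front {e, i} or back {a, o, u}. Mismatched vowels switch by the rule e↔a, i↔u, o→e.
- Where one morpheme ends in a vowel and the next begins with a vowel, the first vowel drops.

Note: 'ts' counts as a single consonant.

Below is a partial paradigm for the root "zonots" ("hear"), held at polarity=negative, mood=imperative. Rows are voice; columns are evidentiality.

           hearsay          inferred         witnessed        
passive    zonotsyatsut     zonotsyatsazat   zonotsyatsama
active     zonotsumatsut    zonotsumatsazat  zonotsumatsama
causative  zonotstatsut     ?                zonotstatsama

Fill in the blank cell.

Attach voice causative -ti → zonotsti.
Attach polarity negative -e → zonotstie.
Attach mood imperative -tse → zonotstietse.
Attach evidentiality inferred -zat → zonotstietsezat.
Apply vowel harmony: zonotstietsezat → zonotstuatsazat.
Apply vowel deletion: zonotstuatsazat → zonotstatsazat.

zonotstatsazat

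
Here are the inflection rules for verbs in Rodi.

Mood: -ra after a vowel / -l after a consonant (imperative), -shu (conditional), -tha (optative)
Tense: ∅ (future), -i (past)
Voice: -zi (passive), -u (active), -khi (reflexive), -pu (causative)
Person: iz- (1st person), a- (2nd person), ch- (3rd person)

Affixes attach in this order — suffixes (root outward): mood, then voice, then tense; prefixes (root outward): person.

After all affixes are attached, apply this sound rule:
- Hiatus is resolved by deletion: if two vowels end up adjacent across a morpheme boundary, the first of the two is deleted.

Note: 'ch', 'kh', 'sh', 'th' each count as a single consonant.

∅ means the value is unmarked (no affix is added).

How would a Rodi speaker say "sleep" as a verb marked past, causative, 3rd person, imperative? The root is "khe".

chkherapi

Attach mood imperative -ra (after vowel 'e') → khera.
Attach person 3rd person ch- → chkhera.
Attach voice causative -pu → chkherapu.
Attach tense past -i → chkherapui.
Apply vowel deletion: chkherapui → chkherapi.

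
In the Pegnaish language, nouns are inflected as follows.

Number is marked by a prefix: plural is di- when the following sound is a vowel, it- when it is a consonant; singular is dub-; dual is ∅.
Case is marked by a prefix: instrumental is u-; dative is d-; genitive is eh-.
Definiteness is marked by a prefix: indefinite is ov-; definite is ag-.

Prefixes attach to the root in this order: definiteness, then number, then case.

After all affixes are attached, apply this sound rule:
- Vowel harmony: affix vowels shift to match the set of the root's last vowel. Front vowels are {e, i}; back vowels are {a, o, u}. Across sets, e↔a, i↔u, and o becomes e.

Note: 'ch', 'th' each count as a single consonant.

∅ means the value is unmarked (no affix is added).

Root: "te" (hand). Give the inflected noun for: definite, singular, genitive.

ehdibegte

Attach definiteness definite ag- → agte.
Attach number singular dub- → dubagte.
Attach case genitive eh- → ehdubagte.
Apply vowel harmony: ehdubagte → ehdibegte.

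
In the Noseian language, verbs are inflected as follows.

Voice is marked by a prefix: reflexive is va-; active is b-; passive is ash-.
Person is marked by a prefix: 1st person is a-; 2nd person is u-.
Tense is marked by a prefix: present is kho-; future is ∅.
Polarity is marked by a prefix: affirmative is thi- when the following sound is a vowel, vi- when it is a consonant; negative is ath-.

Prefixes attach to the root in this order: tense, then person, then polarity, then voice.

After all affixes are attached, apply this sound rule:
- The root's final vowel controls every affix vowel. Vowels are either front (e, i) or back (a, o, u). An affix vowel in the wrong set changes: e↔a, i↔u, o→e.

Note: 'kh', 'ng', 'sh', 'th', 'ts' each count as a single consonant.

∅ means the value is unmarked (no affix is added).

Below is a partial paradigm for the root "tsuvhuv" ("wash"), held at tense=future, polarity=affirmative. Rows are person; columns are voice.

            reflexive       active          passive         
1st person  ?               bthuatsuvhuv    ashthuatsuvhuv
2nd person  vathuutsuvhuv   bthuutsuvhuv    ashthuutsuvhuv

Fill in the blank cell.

vathuatsuvhuv

tense = future: zero marking, form stays tsuvhuv.
Attach person 1st person a- → atsuvhuv.
Attach polarity affirmative thi- (before vowel 'a') → thiatsuvhuv.
Attach voice reflexive va- → vathiatsuvhuv.
Apply vowel harmony: vathiatsuvhuv → vathuatsuvhuv.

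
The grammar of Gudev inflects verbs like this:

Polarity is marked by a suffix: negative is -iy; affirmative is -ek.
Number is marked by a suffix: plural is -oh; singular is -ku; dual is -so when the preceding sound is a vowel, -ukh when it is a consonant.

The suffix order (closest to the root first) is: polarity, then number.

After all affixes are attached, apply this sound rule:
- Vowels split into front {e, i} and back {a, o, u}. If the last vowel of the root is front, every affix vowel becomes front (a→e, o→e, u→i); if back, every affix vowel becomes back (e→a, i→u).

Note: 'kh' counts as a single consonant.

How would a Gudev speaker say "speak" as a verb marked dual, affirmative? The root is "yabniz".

yabnizekikh

Attach polarity affirmative -ek → yabnizek.
Attach number dual -ukh (after consonant 'k') → yabnizekukh.
Apply vowel harmony: yabnizekukh → yabnizekikh.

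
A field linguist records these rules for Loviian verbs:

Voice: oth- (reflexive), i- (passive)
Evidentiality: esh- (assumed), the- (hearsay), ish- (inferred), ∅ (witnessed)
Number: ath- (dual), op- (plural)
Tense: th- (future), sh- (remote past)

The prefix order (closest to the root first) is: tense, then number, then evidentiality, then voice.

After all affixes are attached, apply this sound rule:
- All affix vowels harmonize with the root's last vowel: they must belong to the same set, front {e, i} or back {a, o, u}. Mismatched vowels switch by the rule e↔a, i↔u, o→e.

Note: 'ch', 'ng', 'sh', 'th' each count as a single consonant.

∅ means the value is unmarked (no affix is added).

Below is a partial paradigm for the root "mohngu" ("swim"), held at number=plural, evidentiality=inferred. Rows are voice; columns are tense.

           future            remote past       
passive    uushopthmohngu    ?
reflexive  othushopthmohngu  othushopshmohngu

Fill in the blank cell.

Attach tense remote past sh- → shmohngu.
Attach number plural op- → opshmohngu.
Attach evidentiality inferred ish- → ishopshmohngu.
Attach voice passive i- → iishopshmohngu.
Apply vowel harmony: iishopshmohngu → uushopshmohngu.

uushopshmohngu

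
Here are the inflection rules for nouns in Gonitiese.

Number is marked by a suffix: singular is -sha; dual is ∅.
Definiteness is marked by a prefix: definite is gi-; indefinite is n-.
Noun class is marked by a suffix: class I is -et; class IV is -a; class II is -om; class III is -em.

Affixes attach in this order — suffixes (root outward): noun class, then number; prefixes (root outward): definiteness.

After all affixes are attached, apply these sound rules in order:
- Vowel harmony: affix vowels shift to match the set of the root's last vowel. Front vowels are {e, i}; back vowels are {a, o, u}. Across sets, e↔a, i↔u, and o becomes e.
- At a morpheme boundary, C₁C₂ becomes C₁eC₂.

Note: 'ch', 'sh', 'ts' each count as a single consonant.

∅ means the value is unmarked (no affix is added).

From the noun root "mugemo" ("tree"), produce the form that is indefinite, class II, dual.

nemugemoom

Attach noun class class II -om → mugemoom.
Attach definiteness indefinite n- → nmugemoom.
number = dual: zero marking, form stays nmugemoom.
Vowel harmony: no change.
Apply epenthesis: nmugemoom → nemugemoom.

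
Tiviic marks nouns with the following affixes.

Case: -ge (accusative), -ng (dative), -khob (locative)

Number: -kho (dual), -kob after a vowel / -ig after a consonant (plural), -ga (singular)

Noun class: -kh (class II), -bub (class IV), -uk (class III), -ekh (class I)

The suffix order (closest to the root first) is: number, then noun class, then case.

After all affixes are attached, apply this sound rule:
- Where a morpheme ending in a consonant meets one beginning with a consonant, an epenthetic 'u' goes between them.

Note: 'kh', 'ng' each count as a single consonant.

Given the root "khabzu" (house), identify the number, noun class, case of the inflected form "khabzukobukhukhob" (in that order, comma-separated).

Segment: khabzu-kob-kh-khob.
number: -kob/ig → plural.
noun class: -kh → class II.
case: -khob → locative.

plural, class II, locative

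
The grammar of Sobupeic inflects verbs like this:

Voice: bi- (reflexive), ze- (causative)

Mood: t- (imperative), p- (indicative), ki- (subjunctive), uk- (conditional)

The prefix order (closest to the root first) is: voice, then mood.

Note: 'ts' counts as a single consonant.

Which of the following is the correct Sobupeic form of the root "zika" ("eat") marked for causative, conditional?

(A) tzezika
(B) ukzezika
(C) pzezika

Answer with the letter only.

B

Attach voice causative ze- → zezika.
Attach mood conditional uk- → ukzezika.
So the correct form is ukzezika, option (B).
(C) pzezika is wrong: it uses indicative instead of conditional for mood.
(A) tzezika is wrong: it uses imperative instead of conditional for mood.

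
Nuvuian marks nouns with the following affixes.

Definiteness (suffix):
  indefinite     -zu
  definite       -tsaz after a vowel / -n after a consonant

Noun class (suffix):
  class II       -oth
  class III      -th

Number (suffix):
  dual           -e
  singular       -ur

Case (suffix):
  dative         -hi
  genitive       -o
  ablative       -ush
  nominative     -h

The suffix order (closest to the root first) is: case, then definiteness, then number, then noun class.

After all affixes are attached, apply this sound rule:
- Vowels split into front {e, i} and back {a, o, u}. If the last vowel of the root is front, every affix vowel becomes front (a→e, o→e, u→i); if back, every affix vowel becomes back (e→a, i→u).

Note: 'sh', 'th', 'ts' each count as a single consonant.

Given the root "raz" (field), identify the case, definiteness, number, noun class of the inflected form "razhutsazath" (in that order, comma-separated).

Segment: raz-hi-tsaz-e-th.
case: -hi → dative.
definiteness: -tsaz/n → definite.
number: -e → dual.
noun class: -th → class III.

dative, definite, dual, class III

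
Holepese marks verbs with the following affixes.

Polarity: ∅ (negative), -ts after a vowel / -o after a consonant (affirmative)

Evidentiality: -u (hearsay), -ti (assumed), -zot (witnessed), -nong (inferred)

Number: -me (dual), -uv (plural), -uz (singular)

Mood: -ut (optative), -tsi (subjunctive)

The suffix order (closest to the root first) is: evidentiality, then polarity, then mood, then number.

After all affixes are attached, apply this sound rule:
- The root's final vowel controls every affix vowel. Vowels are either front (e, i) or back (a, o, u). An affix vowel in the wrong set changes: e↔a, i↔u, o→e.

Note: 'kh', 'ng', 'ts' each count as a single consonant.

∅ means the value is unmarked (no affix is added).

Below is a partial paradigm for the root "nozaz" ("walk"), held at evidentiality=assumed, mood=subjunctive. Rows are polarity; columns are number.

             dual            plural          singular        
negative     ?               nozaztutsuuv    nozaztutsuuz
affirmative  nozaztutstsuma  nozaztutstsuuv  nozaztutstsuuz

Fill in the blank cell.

nozaztutsuma

Attach evidentiality assumed -ti → nozazti.
polarity = negative: zero marking, form stays nozazti.
Attach mood subjunctive -tsi → nozaztitsi.
Attach number dual -me → nozaztitsime.
Apply vowel harmony: nozaztitsime → nozaztutsuma.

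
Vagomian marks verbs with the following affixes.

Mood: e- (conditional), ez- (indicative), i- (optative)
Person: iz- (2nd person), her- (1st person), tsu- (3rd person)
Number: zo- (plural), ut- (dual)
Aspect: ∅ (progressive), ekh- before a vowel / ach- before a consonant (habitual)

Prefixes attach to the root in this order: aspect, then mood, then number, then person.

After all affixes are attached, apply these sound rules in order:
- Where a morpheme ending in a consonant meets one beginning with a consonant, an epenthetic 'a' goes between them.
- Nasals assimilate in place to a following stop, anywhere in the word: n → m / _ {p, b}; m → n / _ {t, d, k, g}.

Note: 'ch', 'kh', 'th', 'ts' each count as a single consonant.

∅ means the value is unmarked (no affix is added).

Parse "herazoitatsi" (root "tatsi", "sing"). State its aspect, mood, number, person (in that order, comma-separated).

progressive, optative, plural, 1st person

Segment: her-zo-i-tatsi.
aspect: ∅ → progressive.
mood: i- → optative.
number: zo- → plural.
person: her- → 1st person.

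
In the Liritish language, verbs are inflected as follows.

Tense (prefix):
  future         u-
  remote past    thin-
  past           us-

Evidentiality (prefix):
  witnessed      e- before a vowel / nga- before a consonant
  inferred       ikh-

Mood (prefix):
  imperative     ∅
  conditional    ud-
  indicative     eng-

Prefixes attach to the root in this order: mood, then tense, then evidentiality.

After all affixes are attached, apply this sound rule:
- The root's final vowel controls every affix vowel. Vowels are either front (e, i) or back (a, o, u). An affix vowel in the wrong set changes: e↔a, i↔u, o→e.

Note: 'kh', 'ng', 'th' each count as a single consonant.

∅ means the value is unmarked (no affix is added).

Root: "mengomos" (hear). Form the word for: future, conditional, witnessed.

Attach mood conditional ud- → udmengomos.
Attach tense future u- → uudmengomos.
Attach evidentiality witnessed e- (before vowel 'u') → euudmengomos.
Apply vowel harmony: euudmengomos → auudmengomos.

auudmengomos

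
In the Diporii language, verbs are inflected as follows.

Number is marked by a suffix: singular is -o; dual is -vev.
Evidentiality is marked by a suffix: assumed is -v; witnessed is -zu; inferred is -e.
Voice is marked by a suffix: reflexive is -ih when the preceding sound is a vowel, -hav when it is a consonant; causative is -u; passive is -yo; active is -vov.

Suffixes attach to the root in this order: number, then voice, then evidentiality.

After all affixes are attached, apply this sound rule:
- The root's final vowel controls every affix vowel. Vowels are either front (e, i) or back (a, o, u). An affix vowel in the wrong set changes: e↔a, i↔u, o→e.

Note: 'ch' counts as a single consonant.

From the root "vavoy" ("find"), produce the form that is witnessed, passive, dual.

vavoyvavyozu

Attach number dual -vev → vavoyvev.
Attach voice passive -yo → vavoyvevyo.
Attach evidentiality witnessed -zu → vavoyvevyozu.
Apply vowel harmony: vavoyvevyozu → vavoyvavyozu.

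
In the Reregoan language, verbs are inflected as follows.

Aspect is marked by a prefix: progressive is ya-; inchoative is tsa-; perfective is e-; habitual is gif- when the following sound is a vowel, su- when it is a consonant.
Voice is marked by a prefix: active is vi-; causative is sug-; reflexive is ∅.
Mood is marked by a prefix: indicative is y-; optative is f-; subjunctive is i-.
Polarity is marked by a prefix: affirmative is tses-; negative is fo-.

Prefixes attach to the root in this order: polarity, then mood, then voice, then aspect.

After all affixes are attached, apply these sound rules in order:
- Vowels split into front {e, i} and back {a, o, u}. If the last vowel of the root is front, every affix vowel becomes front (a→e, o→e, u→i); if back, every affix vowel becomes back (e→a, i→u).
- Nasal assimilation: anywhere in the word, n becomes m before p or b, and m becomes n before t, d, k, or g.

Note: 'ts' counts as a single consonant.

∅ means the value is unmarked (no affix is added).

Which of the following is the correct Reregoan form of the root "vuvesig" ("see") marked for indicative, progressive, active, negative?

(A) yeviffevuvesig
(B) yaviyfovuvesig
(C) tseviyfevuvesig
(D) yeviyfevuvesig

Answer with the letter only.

D

Attach polarity negative fo- → fovuvesig.
Attach mood indicative y- → yfovuvesig.
Attach voice active vi- → viyfovuvesig.
Attach aspect progressive ya- → yaviyfovuvesig.
Apply vowel harmony: yaviyfovuvesig → yeviyfevuvesig.
Nasal assimilation: no change.
So the correct form is yeviyfevuvesig, option (D).
(A) yeviffevuvesig is wrong: it uses optative instead of indicative for mood.
(C) tseviyfevuvesig is wrong: it uses inchoative instead of progressive for aspect.
(B) yaviyfovuvesig is wrong: it fails to apply the sound rule(s).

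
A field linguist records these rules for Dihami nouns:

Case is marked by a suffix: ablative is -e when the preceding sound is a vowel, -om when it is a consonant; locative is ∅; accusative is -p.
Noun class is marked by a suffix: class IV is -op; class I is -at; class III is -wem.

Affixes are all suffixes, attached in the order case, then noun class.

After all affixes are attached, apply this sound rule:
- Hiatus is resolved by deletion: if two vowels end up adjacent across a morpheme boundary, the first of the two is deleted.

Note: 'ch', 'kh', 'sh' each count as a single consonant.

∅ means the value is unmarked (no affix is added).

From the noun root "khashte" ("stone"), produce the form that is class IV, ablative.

khashtop

Attach case ablative -e (after vowel 'e') → khashtee.
Attach noun class class IV -op → khashteeop.
Apply vowel deletion: khashteeop → khashtop.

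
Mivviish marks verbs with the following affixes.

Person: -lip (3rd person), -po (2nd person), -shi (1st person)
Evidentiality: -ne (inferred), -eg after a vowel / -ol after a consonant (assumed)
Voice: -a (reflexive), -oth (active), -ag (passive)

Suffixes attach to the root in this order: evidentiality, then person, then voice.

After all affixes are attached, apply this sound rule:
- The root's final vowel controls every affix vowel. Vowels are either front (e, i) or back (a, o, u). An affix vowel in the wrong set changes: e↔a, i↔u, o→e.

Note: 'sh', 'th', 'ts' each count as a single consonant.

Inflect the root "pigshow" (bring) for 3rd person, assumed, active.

pigshowollupoth

Attach evidentiality assumed -ol (after consonant 'w') → pigshowol.
Attach person 3rd person -lip → pigshowollip.
Attach voice active -oth → pigshowollipoth.
Apply vowel harmony: pigshowollipoth → pigshowollupoth.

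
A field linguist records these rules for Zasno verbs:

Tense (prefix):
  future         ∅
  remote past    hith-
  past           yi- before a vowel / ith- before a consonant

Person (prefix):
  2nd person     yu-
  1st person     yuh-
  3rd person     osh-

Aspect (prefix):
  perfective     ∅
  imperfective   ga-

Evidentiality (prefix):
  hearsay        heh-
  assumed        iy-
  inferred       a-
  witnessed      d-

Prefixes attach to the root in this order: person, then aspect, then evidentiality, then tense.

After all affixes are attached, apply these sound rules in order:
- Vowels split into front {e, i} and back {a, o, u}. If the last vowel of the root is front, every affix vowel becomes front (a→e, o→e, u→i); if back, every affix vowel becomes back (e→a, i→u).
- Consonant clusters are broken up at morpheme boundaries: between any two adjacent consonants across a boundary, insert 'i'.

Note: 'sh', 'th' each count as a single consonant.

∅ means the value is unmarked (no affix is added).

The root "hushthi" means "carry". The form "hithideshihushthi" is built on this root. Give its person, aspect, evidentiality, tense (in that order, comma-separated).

Segment: hith-d-osh-hushthi.
person: osh- → 3rd person.
aspect: ∅ → perfective.
evidentiality: d- → witnessed.
tense: hith- → remote past.

3rd person, perfective, witnessed, remote past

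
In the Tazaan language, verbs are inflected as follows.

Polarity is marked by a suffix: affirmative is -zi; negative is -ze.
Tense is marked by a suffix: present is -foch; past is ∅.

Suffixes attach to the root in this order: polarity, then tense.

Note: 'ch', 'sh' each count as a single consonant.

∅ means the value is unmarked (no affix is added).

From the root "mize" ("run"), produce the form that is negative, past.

Attach polarity negative -ze → mizeze.
tense = past: zero marking, form stays mizeze.

mizeze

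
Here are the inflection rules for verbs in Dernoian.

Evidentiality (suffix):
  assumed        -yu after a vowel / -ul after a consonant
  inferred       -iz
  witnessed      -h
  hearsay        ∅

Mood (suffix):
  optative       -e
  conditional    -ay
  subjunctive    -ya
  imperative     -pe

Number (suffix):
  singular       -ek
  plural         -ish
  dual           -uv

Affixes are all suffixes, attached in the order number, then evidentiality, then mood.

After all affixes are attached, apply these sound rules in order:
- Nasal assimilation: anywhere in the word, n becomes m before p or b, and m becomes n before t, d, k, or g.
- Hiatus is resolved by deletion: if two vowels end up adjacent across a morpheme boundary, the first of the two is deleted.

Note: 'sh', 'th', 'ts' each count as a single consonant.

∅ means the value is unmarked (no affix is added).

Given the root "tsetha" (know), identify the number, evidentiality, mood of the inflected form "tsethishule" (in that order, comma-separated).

plural, assumed, optative

Segment: tsetha-ish-ul-e.
number: -ish → plural.
evidentiality: -yu/ul → assumed.
mood: -e → optative.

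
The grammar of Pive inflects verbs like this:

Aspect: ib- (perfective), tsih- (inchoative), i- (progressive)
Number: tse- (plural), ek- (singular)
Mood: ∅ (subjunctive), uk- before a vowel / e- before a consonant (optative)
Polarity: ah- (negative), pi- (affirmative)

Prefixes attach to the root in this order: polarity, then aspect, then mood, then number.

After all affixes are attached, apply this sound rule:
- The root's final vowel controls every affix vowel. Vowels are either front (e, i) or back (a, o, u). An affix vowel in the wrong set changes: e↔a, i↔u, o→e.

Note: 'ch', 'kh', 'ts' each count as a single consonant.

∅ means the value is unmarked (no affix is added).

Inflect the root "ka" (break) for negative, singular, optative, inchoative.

akatsuhahka

Attach polarity negative ah- → ahka.
Attach aspect inchoative tsih- → tsihahka.
Attach mood optative e- (before consonant 'ts') → etsihahka.
Attach number singular ek- → eketsihahka.
Apply vowel harmony: eketsihahka → akatsuhahka.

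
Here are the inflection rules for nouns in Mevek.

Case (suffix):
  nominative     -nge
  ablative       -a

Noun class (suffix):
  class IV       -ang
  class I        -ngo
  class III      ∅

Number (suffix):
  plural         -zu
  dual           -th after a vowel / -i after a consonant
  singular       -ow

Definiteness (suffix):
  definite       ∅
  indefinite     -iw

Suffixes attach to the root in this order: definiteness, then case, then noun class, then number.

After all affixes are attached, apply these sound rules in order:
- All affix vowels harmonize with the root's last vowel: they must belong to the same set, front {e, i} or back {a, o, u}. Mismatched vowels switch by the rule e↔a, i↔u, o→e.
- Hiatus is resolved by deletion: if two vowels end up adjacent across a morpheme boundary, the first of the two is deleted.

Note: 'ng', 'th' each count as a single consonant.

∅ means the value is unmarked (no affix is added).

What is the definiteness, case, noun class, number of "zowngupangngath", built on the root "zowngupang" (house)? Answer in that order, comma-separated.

Segment: zowngupang-nge-th.
definiteness: ∅ → definite.
case: -nge → nominative.
noun class: ∅ → class III.
number: -th/i → dual.

definite, nominative, class III, dual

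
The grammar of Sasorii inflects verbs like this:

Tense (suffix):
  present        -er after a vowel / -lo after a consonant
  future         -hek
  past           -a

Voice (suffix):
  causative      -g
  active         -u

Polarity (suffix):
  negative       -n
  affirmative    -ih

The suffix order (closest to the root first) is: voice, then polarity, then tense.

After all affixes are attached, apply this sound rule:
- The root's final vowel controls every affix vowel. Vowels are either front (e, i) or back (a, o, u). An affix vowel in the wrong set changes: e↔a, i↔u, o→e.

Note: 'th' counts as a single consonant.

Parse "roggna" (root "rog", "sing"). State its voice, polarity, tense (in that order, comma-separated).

Segment: rog-g-n-a.
voice: -g → causative.
polarity: -n → negative.
tense: -a → past.

causative, negative, past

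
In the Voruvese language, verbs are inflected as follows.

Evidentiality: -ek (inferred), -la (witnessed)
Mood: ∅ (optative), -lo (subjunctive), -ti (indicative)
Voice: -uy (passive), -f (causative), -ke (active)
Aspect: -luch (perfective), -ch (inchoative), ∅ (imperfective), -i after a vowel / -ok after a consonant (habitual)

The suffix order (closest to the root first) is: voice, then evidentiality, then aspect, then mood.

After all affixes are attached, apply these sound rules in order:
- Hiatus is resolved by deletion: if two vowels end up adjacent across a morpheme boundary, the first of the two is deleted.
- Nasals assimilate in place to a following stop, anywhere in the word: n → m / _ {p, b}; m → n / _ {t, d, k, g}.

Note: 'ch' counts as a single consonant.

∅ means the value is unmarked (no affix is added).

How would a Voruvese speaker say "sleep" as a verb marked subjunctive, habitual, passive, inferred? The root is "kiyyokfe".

Attach voice passive -uy → kiyyokfeuy.
Attach evidentiality inferred -ek → kiyyokfeuyek.
Attach aspect habitual -ok (after consonant 'k') → kiyyokfeuyekok.
Attach mood subjunctive -lo → kiyyokfeuyekoklo.
Apply vowel deletion: kiyyokfeuyekoklo → kiyyokfuyekoklo.
Nasal assimilation: no change.

kiyyokfuyekoklo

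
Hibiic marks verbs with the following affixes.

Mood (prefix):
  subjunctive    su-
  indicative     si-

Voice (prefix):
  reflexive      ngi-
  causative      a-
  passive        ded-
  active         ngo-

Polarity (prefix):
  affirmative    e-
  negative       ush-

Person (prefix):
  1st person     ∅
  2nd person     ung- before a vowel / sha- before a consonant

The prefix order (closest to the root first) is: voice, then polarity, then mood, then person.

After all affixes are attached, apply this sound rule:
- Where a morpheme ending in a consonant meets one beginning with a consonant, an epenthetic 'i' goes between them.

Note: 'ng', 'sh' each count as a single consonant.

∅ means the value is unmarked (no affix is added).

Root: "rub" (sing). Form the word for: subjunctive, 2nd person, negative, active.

shasuushingorub

Attach voice active ngo- → ngorub.
Attach polarity negative ush- → ushngorub.
Attach mood subjunctive su- → suushngorub.
Attach person 2nd person sha- (before consonant 's') → shasuushngorub.
Apply epenthesis: shasuushngorub → shasuushingorub.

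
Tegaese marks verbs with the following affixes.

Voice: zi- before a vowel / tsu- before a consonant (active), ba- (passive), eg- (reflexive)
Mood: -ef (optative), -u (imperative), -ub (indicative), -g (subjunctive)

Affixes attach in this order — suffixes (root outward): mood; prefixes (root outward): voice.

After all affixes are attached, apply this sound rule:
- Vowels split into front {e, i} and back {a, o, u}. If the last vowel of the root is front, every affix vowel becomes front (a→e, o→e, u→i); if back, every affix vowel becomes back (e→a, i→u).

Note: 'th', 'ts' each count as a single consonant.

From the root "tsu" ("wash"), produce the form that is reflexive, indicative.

agtsuub

Attach voice reflexive eg- → egtsu.
Attach mood indicative -ub → egtsuub.
Apply vowel harmony: egtsuub → agtsuub.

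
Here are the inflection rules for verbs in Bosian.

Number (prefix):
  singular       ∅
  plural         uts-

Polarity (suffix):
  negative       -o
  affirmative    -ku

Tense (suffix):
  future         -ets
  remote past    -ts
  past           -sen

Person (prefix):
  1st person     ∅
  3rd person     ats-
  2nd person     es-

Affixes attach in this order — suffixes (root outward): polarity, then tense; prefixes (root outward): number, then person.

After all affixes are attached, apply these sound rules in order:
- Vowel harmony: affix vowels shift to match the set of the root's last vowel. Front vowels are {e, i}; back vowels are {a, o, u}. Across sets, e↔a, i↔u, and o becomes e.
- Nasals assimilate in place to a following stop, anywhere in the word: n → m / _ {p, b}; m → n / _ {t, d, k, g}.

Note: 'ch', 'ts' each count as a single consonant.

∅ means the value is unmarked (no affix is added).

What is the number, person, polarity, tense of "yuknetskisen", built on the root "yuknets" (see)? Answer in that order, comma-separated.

singular, 1st person, affirmative, past

Segment: yuknets-ku-sen.
number: ∅ → singular.
person: ∅ → 1st person.
polarity: -ku → affirmative.
tense: -sen → past.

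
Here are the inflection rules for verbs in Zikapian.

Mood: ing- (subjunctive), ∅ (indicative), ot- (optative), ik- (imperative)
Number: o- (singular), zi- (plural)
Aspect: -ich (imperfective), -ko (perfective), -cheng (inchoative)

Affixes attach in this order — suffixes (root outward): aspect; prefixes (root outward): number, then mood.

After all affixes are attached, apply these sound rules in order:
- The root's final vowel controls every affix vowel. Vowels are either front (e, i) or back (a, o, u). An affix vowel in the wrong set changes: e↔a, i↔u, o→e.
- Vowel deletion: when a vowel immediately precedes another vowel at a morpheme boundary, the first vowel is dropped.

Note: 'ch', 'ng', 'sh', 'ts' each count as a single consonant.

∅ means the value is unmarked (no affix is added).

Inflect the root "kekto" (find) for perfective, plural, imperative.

Attach number plural zi- → zikekto.
Attach aspect perfective -ko → zikektoko.
Attach mood imperative ik- → ikzikektoko.
Apply vowel harmony: ikzikektoko → ukzukektoko.
Vowel deletion: no change.

ukzukektoko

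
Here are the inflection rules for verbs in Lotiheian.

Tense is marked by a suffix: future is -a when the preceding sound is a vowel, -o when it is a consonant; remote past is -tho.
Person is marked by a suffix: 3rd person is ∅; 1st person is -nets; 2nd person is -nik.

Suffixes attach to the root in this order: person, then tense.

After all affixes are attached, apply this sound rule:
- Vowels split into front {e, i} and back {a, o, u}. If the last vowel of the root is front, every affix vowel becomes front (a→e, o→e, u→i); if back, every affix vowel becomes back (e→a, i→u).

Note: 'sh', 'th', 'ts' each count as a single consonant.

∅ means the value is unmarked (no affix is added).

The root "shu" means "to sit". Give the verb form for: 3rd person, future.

person = 3rd person: zero marking, form stays shu.
Attach tense future -a (after vowel 'u') → shua.
Vowel harmony: no change.

shua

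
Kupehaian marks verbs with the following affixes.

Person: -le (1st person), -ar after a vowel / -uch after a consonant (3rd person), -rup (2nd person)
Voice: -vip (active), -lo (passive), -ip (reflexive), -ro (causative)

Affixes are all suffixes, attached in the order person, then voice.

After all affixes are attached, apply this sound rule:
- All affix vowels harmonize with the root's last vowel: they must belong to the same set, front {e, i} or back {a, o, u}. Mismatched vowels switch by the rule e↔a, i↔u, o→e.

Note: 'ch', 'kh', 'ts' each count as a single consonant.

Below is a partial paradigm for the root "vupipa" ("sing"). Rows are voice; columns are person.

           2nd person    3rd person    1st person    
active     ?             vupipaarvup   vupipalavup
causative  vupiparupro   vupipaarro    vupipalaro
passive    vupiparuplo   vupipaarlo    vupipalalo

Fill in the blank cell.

Attach person 2nd person -rup → vupiparup.
Attach voice active -vip → vupiparupvip.
Apply vowel harmony: vupiparupvip → vupiparupvup.

vupiparupvup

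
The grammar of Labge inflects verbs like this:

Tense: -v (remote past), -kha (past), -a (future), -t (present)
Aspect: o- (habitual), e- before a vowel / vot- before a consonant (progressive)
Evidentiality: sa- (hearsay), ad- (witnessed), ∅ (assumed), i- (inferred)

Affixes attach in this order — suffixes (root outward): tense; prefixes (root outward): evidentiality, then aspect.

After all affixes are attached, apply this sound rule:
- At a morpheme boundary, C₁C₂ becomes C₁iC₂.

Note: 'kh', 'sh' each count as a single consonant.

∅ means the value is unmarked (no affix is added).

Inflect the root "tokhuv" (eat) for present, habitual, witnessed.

oaditokhuvit

Attach evidentiality witnessed ad- → adtokhuv.
Attach tense present -t → adtokhuvt.
Attach aspect habitual o- → oadtokhuvt.
Apply epenthesis: oadtokhuvt → oaditokhuvit.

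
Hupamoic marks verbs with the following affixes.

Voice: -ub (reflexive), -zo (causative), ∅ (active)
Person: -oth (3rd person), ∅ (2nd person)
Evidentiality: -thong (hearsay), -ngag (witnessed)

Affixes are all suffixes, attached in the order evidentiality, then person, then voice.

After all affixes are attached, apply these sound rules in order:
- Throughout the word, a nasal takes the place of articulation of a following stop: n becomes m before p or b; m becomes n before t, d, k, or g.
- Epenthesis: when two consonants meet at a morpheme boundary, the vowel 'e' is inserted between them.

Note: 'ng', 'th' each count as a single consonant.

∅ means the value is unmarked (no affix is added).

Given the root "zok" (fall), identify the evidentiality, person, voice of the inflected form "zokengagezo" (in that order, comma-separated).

Segment: zok-ngag-zo.
evidentiality: -ngag → witnessed.
person: ∅ → 2nd person.
voice: -zo → causative.

witnessed, 2nd person, causative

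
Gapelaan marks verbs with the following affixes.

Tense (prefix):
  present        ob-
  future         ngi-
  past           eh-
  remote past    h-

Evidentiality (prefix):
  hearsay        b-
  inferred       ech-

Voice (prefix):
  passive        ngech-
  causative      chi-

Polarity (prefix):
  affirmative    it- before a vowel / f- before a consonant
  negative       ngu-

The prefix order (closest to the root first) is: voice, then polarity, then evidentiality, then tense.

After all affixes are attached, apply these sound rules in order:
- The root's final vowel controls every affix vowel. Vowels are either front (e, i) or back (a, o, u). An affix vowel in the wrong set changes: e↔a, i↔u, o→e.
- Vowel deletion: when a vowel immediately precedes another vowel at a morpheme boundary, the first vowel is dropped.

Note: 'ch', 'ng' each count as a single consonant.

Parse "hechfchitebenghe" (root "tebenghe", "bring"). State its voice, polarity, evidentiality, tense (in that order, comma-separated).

causative, affirmative, inferred, remote past

Segment: h-ech-f-chi-tebenghe.
voice: chi- → causative.
polarity: it/f- → affirmative.
evidentiality: ech- → inferred.
tense: h- → remote past.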